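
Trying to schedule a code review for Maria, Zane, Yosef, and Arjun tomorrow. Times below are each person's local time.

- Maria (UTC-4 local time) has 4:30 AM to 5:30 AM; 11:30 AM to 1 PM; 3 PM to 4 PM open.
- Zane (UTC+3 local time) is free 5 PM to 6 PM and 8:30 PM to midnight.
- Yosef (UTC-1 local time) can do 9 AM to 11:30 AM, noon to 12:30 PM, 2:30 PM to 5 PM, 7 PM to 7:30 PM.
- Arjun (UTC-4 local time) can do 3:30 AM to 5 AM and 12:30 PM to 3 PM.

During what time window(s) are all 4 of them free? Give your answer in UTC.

none

Maria in UTC: 08:30-09:30, 15:30-17:00, 19:00-20:00 (add 4h to convert from UTC-4).
Zane in UTC: 14:00-15:00, 17:30-21:00 (subtract 3h to convert from UTC+3).
Yosef in UTC: 10:00-12:30, 13:00-13:30, 15:30-18:00, 20:00-20:30 (add 1h to convert from UTC-1).
Arjun in UTC: 07:30-09:00, 16:30-19:00 (add 4h to convert from UTC-4).
Maria ∩ Zane: 19:00-20:00.
Maria ∩ Zane ∩ Yosef: ∅.
Maria ∩ Zane ∩ Yosef ∩ Arjun: ∅.
There is no time when everyone is free.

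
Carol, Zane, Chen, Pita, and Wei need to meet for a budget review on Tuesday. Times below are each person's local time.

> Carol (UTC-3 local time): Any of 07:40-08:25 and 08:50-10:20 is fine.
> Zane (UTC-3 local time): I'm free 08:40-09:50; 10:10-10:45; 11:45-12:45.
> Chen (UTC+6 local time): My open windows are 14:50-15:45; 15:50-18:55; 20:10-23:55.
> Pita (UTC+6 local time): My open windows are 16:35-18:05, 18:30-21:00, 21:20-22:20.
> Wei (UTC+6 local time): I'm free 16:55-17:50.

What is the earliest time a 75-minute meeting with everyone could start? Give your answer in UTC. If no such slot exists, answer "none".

none

Carol in UTC: 10:40-11:25, 11:50-13:20 (add 3h to convert from UTC-3).
Zane in UTC: 11:40-12:50, 13:10-13:45, 14:45-15:45 (add 3h to convert from UTC-3).
Chen in UTC: 08:50-09:45, 09:50-12:55, 14:10-17:55 (subtract 6h to convert from UTC+6).
Pita in UTC: 10:35-12:05, 12:30-15:00, 15:20-16:20 (subtract 6h to convert from UTC+6).
Wei in UTC: 10:55-11:50 (subtract 6h to convert from UTC+6).
Carol ∩ Zane: 11:50-12:50, 13:10-13:20.
Carol ∩ Zane ∩ Chen: 11:50-12:50.
Carol ∩ Zane ∩ Chen ∩ Pita: 11:50-12:05, 12:30-12:50.
Carol ∩ Zane ∩ Chen ∩ Pita ∩ Wei: ∅.
There is no time when everyone is free.
No common window is at least 75 minutes long.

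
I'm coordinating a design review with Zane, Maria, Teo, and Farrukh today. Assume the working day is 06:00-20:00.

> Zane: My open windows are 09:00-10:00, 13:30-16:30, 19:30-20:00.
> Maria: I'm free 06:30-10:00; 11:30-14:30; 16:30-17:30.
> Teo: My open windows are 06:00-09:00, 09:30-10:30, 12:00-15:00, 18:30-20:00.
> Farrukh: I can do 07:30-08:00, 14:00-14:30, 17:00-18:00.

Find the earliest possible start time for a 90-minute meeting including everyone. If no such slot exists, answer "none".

none

Zane ∩ Maria: 09:00-10:00, 13:30-14:30.
Zane ∩ Maria ∩ Teo: 09:30-10:00, 13:30-14:30.
Zane ∩ Maria ∩ Teo ∩ Farrukh: 14:00-14:30.
No common window is at least 90 minutes long.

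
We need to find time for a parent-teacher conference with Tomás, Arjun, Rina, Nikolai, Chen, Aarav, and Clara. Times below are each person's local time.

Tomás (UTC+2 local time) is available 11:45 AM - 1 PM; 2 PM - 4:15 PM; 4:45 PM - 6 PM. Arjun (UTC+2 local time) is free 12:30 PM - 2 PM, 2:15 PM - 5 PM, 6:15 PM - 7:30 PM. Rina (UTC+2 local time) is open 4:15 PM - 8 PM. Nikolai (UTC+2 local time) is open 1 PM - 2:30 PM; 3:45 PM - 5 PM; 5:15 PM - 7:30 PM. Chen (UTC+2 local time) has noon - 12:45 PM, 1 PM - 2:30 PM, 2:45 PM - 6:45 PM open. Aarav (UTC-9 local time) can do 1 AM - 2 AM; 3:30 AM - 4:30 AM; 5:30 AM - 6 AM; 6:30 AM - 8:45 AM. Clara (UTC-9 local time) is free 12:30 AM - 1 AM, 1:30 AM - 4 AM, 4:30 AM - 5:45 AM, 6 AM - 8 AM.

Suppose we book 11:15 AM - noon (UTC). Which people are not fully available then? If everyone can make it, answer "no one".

Aarav, Rina, Tomás

Tomás in UTC: 09:45-11:00, 12:00-14:15, 14:45-16:00 (subtract 2h to convert from UTC+2).
Arjun in UTC: 10:30-12:00, 12:15-15:00, 16:15-17:30 (subtract 2h to convert from UTC+2).
Rina in UTC: 14:15-18:00 (subtract 2h to convert from UTC+2).
Nikolai in UTC: 11:00-12:30, 13:45-15:00, 15:15-17:30 (subtract 2h to convert from UTC+2).
Chen in UTC: 10:00-10:45, 11:00-12:30, 12:45-16:45 (subtract 2h to convert from UTC+2).
Aarav in UTC: 10:00-11:00, 12:30-13:30, 14:30-15:00, 15:30-17:45 (add 9h to convert from UTC-9).
Clara in UTC: 09:30-10:00, 10:30-13:00, 13:30-14:45, 15:00-17:00 (add 9h to convert from UTC-9).
Tomás: not fully free for 11:15-12:00. Arjun: free for 11:15-12:00. Rina: not fully free for 11:15-12:00. Nikolai: free for 11:15-12:00. Chen: free for 11:15-12:00. Aarav: not fully free for 11:15-12:00. Clara: free for 11:15-12:00.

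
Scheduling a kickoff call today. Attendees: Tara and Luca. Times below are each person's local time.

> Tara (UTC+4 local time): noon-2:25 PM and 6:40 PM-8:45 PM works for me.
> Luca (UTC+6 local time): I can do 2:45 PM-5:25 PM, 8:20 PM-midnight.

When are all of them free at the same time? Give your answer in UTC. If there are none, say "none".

Tara in UTC: 08:00-10:25, 14:40-16:45 (subtract 4h to convert from UTC+4).
Luca in UTC: 08:45-11:25, 14:20-18:00 (subtract 6h to convert from UTC+6).
Tara ∩ Luca: 08:45-10:25, 14:40-16:45.
Those are the intersection windows.

08:45-10:25, 14:40-16:45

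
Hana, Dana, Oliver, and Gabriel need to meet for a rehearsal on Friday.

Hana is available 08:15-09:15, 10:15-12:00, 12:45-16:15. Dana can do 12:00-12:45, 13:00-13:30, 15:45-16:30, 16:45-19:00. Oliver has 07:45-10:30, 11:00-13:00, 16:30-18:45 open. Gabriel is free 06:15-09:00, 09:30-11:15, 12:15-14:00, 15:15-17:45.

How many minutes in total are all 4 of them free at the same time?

0

Hana ∩ Dana: 13:00-13:30, 15:45-16:15.
Hana ∩ Dana ∩ Oliver: ∅.
Hana ∩ Dana ∩ Oliver ∩ Gabriel: ∅.
There is no time when everyone is free.
There is no common window, so the total is 0 minutes.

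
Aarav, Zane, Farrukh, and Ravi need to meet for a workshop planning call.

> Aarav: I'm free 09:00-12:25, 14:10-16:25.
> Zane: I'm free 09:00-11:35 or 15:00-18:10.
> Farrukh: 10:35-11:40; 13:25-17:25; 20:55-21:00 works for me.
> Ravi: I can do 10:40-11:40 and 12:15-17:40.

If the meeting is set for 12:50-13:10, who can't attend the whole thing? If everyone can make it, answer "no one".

Aarav, Farrukh, Zane

Aarav: not fully free for 12:50-13:10. Zane: not fully free for 12:50-13:10. Farrukh: not fully free for 12:50-13:10. Ravi: free for 12:50-13:10.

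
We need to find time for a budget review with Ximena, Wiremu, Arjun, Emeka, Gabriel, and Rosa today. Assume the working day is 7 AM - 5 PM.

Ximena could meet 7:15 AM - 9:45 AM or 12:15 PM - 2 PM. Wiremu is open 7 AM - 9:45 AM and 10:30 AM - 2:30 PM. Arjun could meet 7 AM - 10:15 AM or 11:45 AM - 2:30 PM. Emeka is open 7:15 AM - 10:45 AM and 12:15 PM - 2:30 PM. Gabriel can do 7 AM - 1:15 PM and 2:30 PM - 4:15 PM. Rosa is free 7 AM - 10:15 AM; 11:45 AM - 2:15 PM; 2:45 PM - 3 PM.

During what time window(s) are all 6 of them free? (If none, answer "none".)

Ximena ∩ Wiremu: 07:15-09:45, 12:15-14:00.
Ximena ∩ Wiremu ∩ Arjun: 07:15-09:45, 12:15-14:00.
Ximena ∩ Wiremu ∩ Arjun ∩ Emeka: 07:15-09:45, 12:15-14:00.
Ximena ∩ Wiremu ∩ Arjun ∩ Emeka ∩ Gabriel: 07:15-09:45, 12:15-13:15.
Ximena ∩ Wiremu ∩ Arjun ∩ Emeka ∩ Gabriel ∩ Rosa: 07:15-09:45, 12:15-13:15.

07:15-09:45, 12:15-13:15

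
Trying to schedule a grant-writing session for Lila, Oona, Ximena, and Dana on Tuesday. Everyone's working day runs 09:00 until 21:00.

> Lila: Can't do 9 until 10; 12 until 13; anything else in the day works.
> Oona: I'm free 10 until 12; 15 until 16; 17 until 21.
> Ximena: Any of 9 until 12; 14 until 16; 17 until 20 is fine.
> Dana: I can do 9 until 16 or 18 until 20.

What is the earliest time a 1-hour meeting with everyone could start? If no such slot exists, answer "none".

Lila free: 10:00-12:00, 13:00-21:00 (invert busy blocks within the working day).
Oona free: 10:00-12:00, 15:00-16:00, 17:00-21:00.
Ximena free: 09:00-12:00, 14:00-16:00, 17:00-20:00.
Dana free: 09:00-16:00, 18:00-20:00.
Lila ∩ Oona: 10:00-12:00, 15:00-16:00, 17:00-21:00.
Lila ∩ Oona ∩ Ximena: 10:00-12:00, 15:00-16:00, 17:00-20:00.
Lila ∩ Oona ∩ Ximena ∩ Dana: 10:00-12:00, 15:00-16:00, 18:00-20:00.
The first common window of at least 60 minutes is 10:00-12:00, so the earliest start is 10:00.

10:00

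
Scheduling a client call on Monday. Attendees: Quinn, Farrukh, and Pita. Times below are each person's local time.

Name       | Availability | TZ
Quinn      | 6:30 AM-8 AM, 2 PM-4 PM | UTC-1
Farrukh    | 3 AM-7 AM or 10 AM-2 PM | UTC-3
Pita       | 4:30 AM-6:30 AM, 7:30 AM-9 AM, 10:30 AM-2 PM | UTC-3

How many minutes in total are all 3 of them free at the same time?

210

Quinn in UTC: 07:30-09:00, 15:00-17:00 (add 1h to convert from UTC-1).
Farrukh in UTC: 06:00-10:00, 13:00-17:00 (add 3h to convert from UTC-3).
Pita in UTC: 07:30-09:30, 10:30-12:00, 13:30-17:00 (add 3h to convert from UTC-3).
Quinn ∩ Farrukh: 07:30-09:00, 15:00-17:00.
Quinn ∩ Farrukh ∩ Pita: 07:30-09:00, 15:00-17:00.
Those are the intersection windows.
Summing the common windows: 90 + 120 = 210 minutes.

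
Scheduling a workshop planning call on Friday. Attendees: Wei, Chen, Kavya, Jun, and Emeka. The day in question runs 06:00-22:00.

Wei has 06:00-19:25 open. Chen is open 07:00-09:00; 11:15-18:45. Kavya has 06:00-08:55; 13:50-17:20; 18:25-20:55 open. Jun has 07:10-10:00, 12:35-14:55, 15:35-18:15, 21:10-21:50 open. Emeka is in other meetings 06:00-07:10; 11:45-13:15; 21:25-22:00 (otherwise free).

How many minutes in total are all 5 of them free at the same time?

Wei free: 06:00-19:25.
Chen free: 07:00-09:00, 11:15-18:45.
Kavya free: 06:00-08:55, 13:50-17:20, 18:25-20:55.
Jun free: 07:10-10:00, 12:35-14:55, 15:35-18:15, 21:10-21:50.
Emeka free: 07:10-11:45, 13:15-21:25 (invert busy blocks within the working day).
Wei ∩ Chen: 07:00-09:00, 11:15-18:45.
Wei ∩ Chen ∩ Kavya: 07:00-08:55, 13:50-17:20, 18:25-18:45.
Wei ∩ Chen ∩ Kavya ∩ Jun: 07:10-08:55, 13:50-14:55, 15:35-17:20.
Wei ∩ Chen ∩ Kavya ∩ Jun ∩ Emeka: 07:10-08:55, 13:50-14:55, 15:35-17:20.
So the common availability across everyone is 07:10-08:55, 13:50-14:55, 15:35-17:20.
Summing the common windows: 105 + 65 + 105 = 275 minutes.

275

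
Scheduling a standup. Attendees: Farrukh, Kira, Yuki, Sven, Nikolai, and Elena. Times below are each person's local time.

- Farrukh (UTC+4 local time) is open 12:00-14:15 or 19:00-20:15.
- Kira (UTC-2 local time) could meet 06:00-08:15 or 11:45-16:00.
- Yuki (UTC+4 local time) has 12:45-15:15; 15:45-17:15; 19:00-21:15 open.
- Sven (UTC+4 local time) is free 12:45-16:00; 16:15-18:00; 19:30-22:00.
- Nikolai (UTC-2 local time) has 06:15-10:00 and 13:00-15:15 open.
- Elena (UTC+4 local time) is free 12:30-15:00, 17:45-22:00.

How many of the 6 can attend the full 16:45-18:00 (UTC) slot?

Farrukh in UTC: 08:00-10:15, 15:00-16:15 (subtract 4h to convert from UTC+4).
Kira in UTC: 08:00-10:15, 13:45-18:00 (add 2h to convert from UTC-2).
Yuki in UTC: 08:45-11:15, 11:45-13:15, 15:00-17:15 (subtract 4h to convert from UTC+4).
Sven in UTC: 08:45-12:00, 12:15-14:00, 15:30-18:00 (subtract 4h to convert from UTC+4).
Nikolai in UTC: 08:15-12:00, 15:00-17:15 (add 2h to convert from UTC-2).
Elena in UTC: 08:30-11:00, 13:45-18:00 (subtract 4h to convert from UTC+4).
Kira, Sven, and Elena can make the full 16:45-18:00 slot — that's 3.

3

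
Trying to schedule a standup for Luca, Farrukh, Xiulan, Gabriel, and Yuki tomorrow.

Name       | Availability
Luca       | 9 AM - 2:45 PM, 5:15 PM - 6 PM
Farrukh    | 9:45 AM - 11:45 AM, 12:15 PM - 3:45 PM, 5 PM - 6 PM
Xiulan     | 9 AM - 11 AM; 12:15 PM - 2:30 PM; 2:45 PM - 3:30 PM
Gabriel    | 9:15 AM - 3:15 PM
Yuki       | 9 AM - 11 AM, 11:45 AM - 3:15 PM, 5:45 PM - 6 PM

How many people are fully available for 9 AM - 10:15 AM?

3

Luca, Xiulan, and Yuki can make the full 09:00-10:15 slot — that's 3.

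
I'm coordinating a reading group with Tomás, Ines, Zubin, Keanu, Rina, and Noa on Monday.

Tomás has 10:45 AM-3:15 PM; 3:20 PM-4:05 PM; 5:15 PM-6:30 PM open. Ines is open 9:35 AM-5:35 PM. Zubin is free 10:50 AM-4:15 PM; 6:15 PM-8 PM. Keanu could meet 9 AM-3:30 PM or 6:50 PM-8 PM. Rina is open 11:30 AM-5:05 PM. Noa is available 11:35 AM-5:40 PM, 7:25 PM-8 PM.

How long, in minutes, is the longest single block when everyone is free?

220

Tomás ∩ Ines: 10:45-15:15, 15:20-16:05, 17:15-17:35.
Tomás ∩ Ines ∩ Zubin: 10:50-15:15, 15:20-16:05.
Tomás ∩ Ines ∩ Zubin ∩ Keanu: 10:50-15:15, 15:20-15:30.
Tomás ∩ Ines ∩ Zubin ∩ Keanu ∩ Rina: 11:30-15:15, 15:20-15:30.
Tomás ∩ Ines ∩ Zubin ∩ Keanu ∩ Rina ∩ Noa: 11:35-15:15, 15:20-15:30.
Those are the intersection windows.
The longest is 11:35-15:15 at 220 minutes.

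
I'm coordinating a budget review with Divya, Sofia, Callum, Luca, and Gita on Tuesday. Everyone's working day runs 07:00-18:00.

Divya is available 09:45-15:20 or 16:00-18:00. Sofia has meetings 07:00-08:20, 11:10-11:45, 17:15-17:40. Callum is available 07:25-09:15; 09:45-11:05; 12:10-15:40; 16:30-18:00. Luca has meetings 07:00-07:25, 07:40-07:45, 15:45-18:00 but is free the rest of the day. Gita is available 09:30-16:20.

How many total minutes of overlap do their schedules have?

Divya free: 09:45-15:20, 16:00-18:00.
Sofia free: 08:20-11:10, 11:45-17:15, 17:40-18:00 (invert busy blocks within the working day).
Callum free: 07:25-09:15, 09:45-11:05, 12:10-15:40, 16:30-18:00.
Luca free: 07:25-07:40, 07:45-15:45 (invert busy blocks within the working day).
Gita free: 09:30-16:20.
Divya ∩ Sofia: 09:45-11:10, 11:45-15:20, 16:00-17:15, 17:40-18:00.
Divya ∩ Sofia ∩ Callum: 09:45-11:05, 12:10-15:20, 16:30-17:15, 17:40-18:00.
Divya ∩ Sofia ∩ Callum ∩ Luca: 09:45-11:05, 12:10-15:20.
Divya ∩ Sofia ∩ Callum ∩ Luca ∩ Gita: 09:45-11:05, 12:10-15:20.
Summing the common windows: 80 + 190 = 270 minutes.

270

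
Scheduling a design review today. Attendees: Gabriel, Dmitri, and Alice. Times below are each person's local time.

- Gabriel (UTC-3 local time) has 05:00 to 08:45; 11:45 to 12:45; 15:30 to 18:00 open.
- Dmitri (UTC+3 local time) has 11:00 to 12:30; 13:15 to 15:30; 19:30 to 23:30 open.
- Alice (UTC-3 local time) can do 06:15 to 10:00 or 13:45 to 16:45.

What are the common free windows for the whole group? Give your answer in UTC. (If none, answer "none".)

Gabriel in UTC: 08:00-11:45, 14:45-15:45, 18:30-21:00 (add 3h to convert from UTC-3).
Dmitri in UTC: 08:00-09:30, 10:15-12:30, 16:30-20:30 (subtract 3h to convert from UTC+3).
Alice in UTC: 09:15-13:00, 16:45-19:45 (add 3h to convert from UTC-3).
Gabriel ∩ Dmitri: 08:00-09:30, 10:15-11:45, 18:30-20:30.
Gabriel ∩ Dmitri ∩ Alice: 09:15-09:30, 10:15-11:45, 18:30-19:45.
Those are the intersection windows.

09:15-09:30, 10:15-11:45, 18:30-19:45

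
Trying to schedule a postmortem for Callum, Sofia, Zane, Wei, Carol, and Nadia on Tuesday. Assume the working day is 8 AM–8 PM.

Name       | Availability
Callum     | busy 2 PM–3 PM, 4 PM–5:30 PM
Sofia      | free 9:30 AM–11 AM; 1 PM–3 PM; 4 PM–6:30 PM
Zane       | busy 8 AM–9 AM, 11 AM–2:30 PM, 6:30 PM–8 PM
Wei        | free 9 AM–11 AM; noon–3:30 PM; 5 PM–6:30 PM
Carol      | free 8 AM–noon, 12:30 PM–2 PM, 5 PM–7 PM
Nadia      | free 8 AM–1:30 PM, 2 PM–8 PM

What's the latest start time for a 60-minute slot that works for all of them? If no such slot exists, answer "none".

17:30

Callum free: 08:00-14:00, 15:00-16:00, 17:30-20:00 (invert busy blocks within the working day).
Sofia free: 09:30-11:00, 13:00-15:00, 16:00-18:30.
Zane free: 09:00-11:00, 14:30-18:30 (invert busy blocks within the working day).
Wei free: 09:00-11:00, 12:00-15:30, 17:00-18:30.
Carol free: 08:00-12:00, 12:30-14:00, 17:00-19:00.
Nadia free: 08:00-13:30, 14:00-20:00.
Callum ∩ Sofia: 09:30-11:00, 13:00-14:00, 17:30-18:30.
Callum ∩ Sofia ∩ Zane: 09:30-11:00, 17:30-18:30.
Callum ∩ Sofia ∩ Zane ∩ Wei: 09:30-11:00, 17:30-18:30.
Callum ∩ Sofia ∩ Zane ∩ Wei ∩ Carol: 09:30-11:00, 17:30-18:30.
Callum ∩ Sofia ∩ Zane ∩ Wei ∩ Carol ∩ Nadia: 09:30-11:00, 17:30-18:30.
The last common window of at least 60 minutes is 17:30-18:30; a 60-minute meeting can start as late as 17:30 and still end by 18:30.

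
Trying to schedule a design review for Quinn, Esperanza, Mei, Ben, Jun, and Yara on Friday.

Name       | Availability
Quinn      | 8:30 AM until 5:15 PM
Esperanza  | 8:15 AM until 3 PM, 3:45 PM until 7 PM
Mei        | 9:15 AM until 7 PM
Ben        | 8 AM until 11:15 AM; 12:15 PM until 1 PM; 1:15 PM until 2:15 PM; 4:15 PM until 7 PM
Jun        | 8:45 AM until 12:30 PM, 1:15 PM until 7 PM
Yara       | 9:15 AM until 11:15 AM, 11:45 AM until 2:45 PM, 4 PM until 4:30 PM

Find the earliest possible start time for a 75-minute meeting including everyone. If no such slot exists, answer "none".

09:15

Quinn ∩ Esperanza: 08:30-15:00, 15:45-17:15.
Quinn ∩ Esperanza ∩ Mei: 09:15-15:00, 15:45-17:15.
Quinn ∩ Esperanza ∩ Mei ∩ Ben: 09:15-11:15, 12:15-13:00, 13:15-14:15, 16:15-17:15.
Quinn ∩ Esperanza ∩ Mei ∩ Ben ∩ Jun: 09:15-11:15, 12:15-12:30, 13:15-14:15, 16:15-17:15.
Quinn ∩ Esperanza ∩ Mei ∩ Ben ∩ Jun ∩ Yara: 09:15-11:15, 12:15-12:30, 13:15-14:15, 16:15-16:30.
So the common availability across everyone is 09:15-11:15, 12:15-12:30, 13:15-14:15, 16:15-16:30.
The first common window of at least 75 minutes is 09:15-11:15, so the earliest start is 09:15.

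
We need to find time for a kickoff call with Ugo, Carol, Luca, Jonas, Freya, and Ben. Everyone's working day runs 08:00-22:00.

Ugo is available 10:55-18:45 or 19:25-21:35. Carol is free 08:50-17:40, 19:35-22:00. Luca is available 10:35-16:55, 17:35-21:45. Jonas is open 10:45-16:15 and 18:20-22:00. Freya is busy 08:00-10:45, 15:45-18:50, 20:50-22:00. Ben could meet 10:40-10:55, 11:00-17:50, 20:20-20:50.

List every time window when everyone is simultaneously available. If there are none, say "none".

Ugo free: 10:55-18:45, 19:25-21:35.
Carol free: 08:50-17:40, 19:35-22:00.
Luca free: 10:35-16:55, 17:35-21:45.
Jonas free: 10:45-16:15, 18:20-22:00.
Freya free: 10:45-15:45, 18:50-20:50 (invert busy blocks within the working day).
Ben free: 10:40-10:55, 11:00-17:50, 20:20-20:50.
Ugo ∩ Carol: 10:55-17:40, 19:35-21:35.
Ugo ∩ Carol ∩ Luca: 10:55-16:55, 17:35-17:40, 19:35-21:35.
Ugo ∩ Carol ∩ Luca ∩ Jonas: 10:55-16:15, 19:35-21:35.
Ugo ∩ Carol ∩ Luca ∩ Jonas ∩ Freya: 10:55-15:45, 19:35-20:50.
Ugo ∩ Carol ∩ Luca ∩ Jonas ∩ Freya ∩ Ben: 11:00-15:45, 20:20-20:50.

11:00-15:45, 20:20-20:50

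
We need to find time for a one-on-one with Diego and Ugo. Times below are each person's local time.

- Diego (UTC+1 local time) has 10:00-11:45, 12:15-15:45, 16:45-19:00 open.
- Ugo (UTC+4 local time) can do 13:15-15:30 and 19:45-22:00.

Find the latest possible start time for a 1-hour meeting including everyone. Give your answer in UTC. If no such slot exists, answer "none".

Diego in UTC: 09:00-10:45, 11:15-14:45, 15:45-18:00 (subtract 1h to convert from UTC+1).
Ugo in UTC: 09:15-11:30, 15:45-18:00 (subtract 4h to convert from UTC+4).
Diego ∩ Ugo: 09:15-10:45, 11:15-11:30, 15:45-18:00.
The last common window of at least 60 minutes is 15:45-18:00; a 60-minute meeting can start as late as 17:00 and still end by 18:00.

17:00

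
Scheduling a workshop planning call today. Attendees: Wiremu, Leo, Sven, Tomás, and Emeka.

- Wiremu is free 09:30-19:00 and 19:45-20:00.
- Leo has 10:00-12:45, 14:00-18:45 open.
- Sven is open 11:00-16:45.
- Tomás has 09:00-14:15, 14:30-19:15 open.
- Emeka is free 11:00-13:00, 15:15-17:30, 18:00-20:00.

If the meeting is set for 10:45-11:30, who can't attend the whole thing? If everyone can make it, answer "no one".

Wiremu: free for 10:45-11:30. Leo: free for 10:45-11:30. Sven: not fully free for 10:45-11:30. Tomás: free for 10:45-11:30. Emeka: not fully free for 10:45-11:30.

Emeka, Sven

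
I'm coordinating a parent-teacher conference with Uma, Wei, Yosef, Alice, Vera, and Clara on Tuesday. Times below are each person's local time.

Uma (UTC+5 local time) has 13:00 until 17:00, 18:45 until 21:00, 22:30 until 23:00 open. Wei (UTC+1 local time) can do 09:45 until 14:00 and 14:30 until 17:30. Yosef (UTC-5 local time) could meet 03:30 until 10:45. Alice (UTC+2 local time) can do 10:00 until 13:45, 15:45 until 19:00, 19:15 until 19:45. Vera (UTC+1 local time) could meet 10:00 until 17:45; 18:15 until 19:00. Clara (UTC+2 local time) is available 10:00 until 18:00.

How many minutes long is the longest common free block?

165

Uma in UTC: 08:00-12:00, 13:45-16:00, 17:30-18:00 (subtract 5h to convert from UTC+5).
Wei in UTC: 08:45-13:00, 13:30-16:30 (subtract 1h to convert from UTC+1).
Yosef in UTC: 08:30-15:45 (add 5h to convert from UTC-5).
Alice in UTC: 08:00-11:45, 13:45-17:00, 17:15-17:45 (subtract 2h to convert from UTC+2).
Vera in UTC: 09:00-16:45, 17:15-18:00 (subtract 1h to convert from UTC+1).
Clara in UTC: 08:00-16:00 (subtract 2h to convert from UTC+2).
Uma ∩ Wei: 08:45-12:00, 13:45-16:00.
Uma ∩ Wei ∩ Yosef: 08:45-12:00, 13:45-15:45.
Uma ∩ Wei ∩ Yosef ∩ Alice: 08:45-11:45, 13:45-15:45.
Uma ∩ Wei ∩ Yosef ∩ Alice ∩ Vera: 09:00-11:45, 13:45-15:45.
Uma ∩ Wei ∩ Yosef ∩ Alice ∩ Vera ∩ Clara: 09:00-11:45, 13:45-15:45.
The longest is 09:00-11:45 at 165 minutes.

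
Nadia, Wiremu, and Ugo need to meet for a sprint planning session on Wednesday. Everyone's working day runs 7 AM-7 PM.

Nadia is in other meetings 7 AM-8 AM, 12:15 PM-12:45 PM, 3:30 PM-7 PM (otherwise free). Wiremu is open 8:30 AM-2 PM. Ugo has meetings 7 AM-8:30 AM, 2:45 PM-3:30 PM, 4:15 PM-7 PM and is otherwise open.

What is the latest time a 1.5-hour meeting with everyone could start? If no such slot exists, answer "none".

10:45

Nadia free: 08:00-12:15, 12:45-15:30 (invert busy blocks within the working day).
Wiremu free: 08:30-14:00.
Ugo free: 08:30-14:45, 15:30-16:15 (invert busy blocks within the working day).
Nadia ∩ Wiremu: 08:30-12:15, 12:45-14:00.
Nadia ∩ Wiremu ∩ Ugo: 08:30-12:15, 12:45-14:00.
Those are the intersection windows.
The last common window of at least 90 minutes is 08:30-12:15; a 90-minute meeting can start as late as 10:45 and still end by 12:15.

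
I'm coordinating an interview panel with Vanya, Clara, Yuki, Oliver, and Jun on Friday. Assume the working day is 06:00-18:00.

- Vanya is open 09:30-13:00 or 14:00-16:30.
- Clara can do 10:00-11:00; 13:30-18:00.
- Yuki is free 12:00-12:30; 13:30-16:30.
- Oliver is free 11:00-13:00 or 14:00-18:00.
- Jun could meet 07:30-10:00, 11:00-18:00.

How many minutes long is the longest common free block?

150

Vanya ∩ Clara: 10:00-11:00, 14:00-16:30.
Vanya ∩ Clara ∩ Yuki: 14:00-16:30.
Vanya ∩ Clara ∩ Yuki ∩ Oliver: 14:00-16:30.
Vanya ∩ Clara ∩ Yuki ∩ Oliver ∩ Jun: 14:00-16:30.
The longest is 14:00-16:30 at 150 minutes.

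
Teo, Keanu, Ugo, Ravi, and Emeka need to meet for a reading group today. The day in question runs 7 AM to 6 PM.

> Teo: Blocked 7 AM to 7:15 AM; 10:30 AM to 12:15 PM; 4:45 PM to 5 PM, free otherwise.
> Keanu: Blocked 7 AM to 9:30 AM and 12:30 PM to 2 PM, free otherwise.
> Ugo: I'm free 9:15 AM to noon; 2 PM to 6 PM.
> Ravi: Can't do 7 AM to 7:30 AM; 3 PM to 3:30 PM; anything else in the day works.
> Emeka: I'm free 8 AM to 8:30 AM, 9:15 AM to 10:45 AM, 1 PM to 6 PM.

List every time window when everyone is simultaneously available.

Teo free: 07:15-10:30, 12:15-16:45, 17:00-18:00 (invert busy blocks within the working day).
Keanu free: 09:30-12:30, 14:00-18:00 (invert busy blocks within the working day).
Ugo free: 09:15-12:00, 14:00-18:00.
Ravi free: 07:30-15:00, 15:30-18:00 (invert busy blocks within the working day).
Emeka free: 08:00-08:30, 09:15-10:45, 13:00-18:00.
Teo ∩ Keanu: 09:30-10:30, 12:15-12:30, 14:00-16:45, 17:00-18:00.
Teo ∩ Keanu ∩ Ugo: 09:30-10:30, 14:00-16:45, 17:00-18:00.
Teo ∩ Keanu ∩ Ugo ∩ Ravi: 09:30-10:30, 14:00-15:00, 15:30-16:45, 17:00-18:00.
Teo ∩ Keanu ∩ Ugo ∩ Ravi ∩ Emeka: 09:30-10:30, 14:00-15:00, 15:30-16:45, 17:00-18:00.

09:30-10:30, 14:00-15:00, 15:30-16:45, 17:00-18:00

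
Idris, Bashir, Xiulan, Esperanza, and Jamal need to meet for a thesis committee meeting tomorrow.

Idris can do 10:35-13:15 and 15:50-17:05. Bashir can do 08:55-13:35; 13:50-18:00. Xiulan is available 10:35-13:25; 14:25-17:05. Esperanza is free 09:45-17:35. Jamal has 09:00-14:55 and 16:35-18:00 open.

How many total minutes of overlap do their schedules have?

190

Idris ∩ Bashir: 10:35-13:15, 15:50-17:05.
Idris ∩ Bashir ∩ Xiulan: 10:35-13:15, 15:50-17:05.
Idris ∩ Bashir ∩ Xiulan ∩ Esperanza: 10:35-13:15, 15:50-17:05.
Idris ∩ Bashir ∩ Xiulan ∩ Esperanza ∩ Jamal: 10:35-13:15, 16:35-17:05.
Those are the intersection windows.
Summing the common windows: 160 + 30 = 190 minutes.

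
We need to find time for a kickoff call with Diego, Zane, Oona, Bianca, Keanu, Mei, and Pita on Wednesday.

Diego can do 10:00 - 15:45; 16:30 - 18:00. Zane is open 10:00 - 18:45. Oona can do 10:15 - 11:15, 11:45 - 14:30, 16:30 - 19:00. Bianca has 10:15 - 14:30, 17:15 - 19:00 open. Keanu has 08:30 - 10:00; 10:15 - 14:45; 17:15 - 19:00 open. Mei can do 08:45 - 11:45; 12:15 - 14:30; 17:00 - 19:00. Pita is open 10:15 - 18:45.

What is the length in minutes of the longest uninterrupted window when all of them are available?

135

Diego ∩ Zane: 10:00-15:45, 16:30-18:00.
Diego ∩ Zane ∩ Oona: 10:15-11:15, 11:45-14:30, 16:30-18:00.
Diego ∩ Zane ∩ Oona ∩ Bianca: 10:15-11:15, 11:45-14:30, 17:15-18:00.
Diego ∩ Zane ∩ Oona ∩ Bianca ∩ Keanu: 10:15-11:15, 11:45-14:30, 17:15-18:00.
Diego ∩ Zane ∩ Oona ∩ Bianca ∩ Keanu ∩ Mei: 10:15-11:15, 12:15-14:30, 17:15-18:00.
Diego ∩ Zane ∩ Oona ∩ Bianca ∩ Keanu ∩ Mei ∩ Pita: 10:15-11:15, 12:15-14:30, 17:15-18:00.
So the common availability across everyone is 10:15-11:15, 12:15-14:30, 17:15-18:00.
The longest is 12:15-14:30 at 135 minutes.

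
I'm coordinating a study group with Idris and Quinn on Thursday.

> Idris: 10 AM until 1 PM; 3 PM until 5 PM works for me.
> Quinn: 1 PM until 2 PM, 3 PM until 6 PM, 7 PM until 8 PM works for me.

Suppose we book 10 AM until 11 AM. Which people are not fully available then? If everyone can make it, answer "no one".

Idris: free for 10:00-11:00. Quinn: not fully free for 10:00-11:00.

Quinn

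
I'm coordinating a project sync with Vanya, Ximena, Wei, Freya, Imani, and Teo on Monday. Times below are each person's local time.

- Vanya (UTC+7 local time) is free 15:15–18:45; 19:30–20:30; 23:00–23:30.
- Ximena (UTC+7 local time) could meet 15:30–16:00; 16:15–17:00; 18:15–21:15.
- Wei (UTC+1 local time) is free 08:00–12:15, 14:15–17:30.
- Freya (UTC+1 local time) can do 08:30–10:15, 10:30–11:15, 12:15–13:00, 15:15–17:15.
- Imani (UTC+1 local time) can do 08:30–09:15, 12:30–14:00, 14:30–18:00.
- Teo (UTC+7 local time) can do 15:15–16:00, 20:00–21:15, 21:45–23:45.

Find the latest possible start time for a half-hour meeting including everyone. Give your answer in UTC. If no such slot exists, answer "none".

Vanya in UTC: 08:15-11:45, 12:30-13:30, 16:00-16:30 (subtract 7h to convert from UTC+7).
Ximena in UTC: 08:30-09:00, 09:15-10:00, 11:15-14:15 (subtract 7h to convert from UTC+7).
Wei in UTC: 07:00-11:15, 13:15-16:30 (subtract 1h to convert from UTC+1).
Freya in UTC: 07:30-09:15, 09:30-10:15, 11:15-12:00, 14:15-16:15 (subtract 1h to convert from UTC+1).
Imani in UTC: 07:30-08:15, 11:30-13:00, 13:30-17:00 (subtract 1h to convert from UTC+1).
Teo in UTC: 08:15-09:00, 13:00-14:15, 14:45-16:45 (subtract 7h to convert from UTC+7).
Vanya ∩ Ximena: 08:30-09:00, 09:15-10:00, 11:15-11:45, 12:30-13:30.
Vanya ∩ Ximena ∩ Wei: 08:30-09:00, 09:15-10:00, 13:15-13:30.
Vanya ∩ Ximena ∩ Wei ∩ Freya: 08:30-09:00, 09:30-10:00.
Vanya ∩ Ximena ∩ Wei ∩ Freya ∩ Imani: ∅.
Vanya ∩ Ximena ∩ Wei ∩ Freya ∩ Imani ∩ Teo: ∅.
There is no time when everyone is free.
No common window is at least 30 minutes long.

none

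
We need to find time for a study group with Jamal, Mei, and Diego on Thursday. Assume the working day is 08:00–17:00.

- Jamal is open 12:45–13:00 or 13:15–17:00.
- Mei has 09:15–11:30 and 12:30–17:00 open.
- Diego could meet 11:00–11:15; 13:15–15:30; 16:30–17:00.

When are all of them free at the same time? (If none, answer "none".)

13:15-15:30, 16:30-17:00

Jamal ∩ Mei: 12:45-13:00, 13:15-17:00.
Jamal ∩ Mei ∩ Diego: 13:15-15:30, 16:30-17:00.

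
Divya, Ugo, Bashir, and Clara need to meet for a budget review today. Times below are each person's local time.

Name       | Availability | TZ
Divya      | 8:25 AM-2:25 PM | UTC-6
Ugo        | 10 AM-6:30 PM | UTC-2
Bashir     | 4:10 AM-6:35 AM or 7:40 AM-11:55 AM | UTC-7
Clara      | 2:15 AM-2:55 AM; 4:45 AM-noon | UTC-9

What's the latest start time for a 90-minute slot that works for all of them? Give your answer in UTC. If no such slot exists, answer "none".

Divya in UTC: 14:25-20:25 (add 6h to convert from UTC-6).
Ugo in UTC: 12:00-20:30 (add 2h to convert from UTC-2).
Bashir in UTC: 11:10-13:35, 14:40-18:55 (add 7h to convert from UTC-7).
Clara in UTC: 11:15-11:55, 13:45-21:00 (add 9h to convert from UTC-9).
Divya ∩ Ugo: 14:25-20:25.
Divya ∩ Ugo ∩ Bashir: 14:40-18:55.
Divya ∩ Ugo ∩ Bashir ∩ Clara: 14:40-18:55.
The last common window of at least 90 minutes is 14:40-18:55; a 90-minute meeting can start as late as 17:25 and still end by 18:55.

17:25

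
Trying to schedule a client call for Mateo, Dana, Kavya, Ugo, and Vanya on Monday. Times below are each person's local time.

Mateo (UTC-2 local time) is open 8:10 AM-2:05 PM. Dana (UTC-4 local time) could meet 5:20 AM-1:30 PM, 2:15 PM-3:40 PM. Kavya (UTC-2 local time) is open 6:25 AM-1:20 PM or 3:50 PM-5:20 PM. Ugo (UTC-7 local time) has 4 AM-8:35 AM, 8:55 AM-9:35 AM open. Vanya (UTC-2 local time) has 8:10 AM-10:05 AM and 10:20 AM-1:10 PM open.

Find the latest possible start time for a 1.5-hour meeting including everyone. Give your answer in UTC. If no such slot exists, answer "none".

Mateo in UTC: 10:10-16:05 (add 2h to convert from UTC-2).
Dana in UTC: 09:20-17:30, 18:15-19:40 (add 4h to convert from UTC-4).
Kavya in UTC: 08:25-15:20, 17:50-19:20 (add 2h to convert from UTC-2).
Ugo in UTC: 11:00-15:35, 15:55-16:35 (add 7h to convert from UTC-7).
Vanya in UTC: 10:10-12:05, 12:20-15:10 (add 2h to convert from UTC-2).
Mateo ∩ Dana: 10:10-16:05.
Mateo ∩ Dana ∩ Kavya: 10:10-15:20.
Mateo ∩ Dana ∩ Kavya ∩ Ugo: 11:00-15:20.
Mateo ∩ Dana ∩ Kavya ∩ Ugo ∩ Vanya: 11:00-12:05, 12:20-15:10.
The last common window of at least 90 minutes is 12:20-15:10; a 90-minute meeting can start as late as 13:40 and still end by 15:10.

13:40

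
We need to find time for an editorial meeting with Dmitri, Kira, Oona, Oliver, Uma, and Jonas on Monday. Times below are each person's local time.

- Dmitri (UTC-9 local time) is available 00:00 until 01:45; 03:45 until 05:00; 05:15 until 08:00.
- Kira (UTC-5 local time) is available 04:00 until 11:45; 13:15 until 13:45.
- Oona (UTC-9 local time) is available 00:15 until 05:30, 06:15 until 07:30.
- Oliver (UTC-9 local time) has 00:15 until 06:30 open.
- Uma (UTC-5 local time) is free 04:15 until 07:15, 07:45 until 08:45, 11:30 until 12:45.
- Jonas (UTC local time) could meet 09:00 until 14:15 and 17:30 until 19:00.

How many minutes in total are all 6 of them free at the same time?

150

Dmitri in UTC: 09:00-10:45, 12:45-14:00, 14:15-17:00 (add 9h to convert from UTC-9).
Kira in UTC: 09:00-16:45, 18:15-18:45 (add 5h to convert from UTC-5).
Oona in UTC: 09:15-14:30, 15:15-16:30 (add 9h to convert from UTC-9).
Oliver in UTC: 09:15-15:30 (add 9h to convert from UTC-9).
Uma in UTC: 09:15-12:15, 12:45-13:45, 16:30-17:45 (add 5h to convert from UTC-5).
Jonas in UTC: 09:00-14:15, 17:30-19:00.
Dmitri ∩ Kira: 09:00-10:45, 12:45-14:00, 14:15-16:45.
Dmitri ∩ Kira ∩ Oona: 09:15-10:45, 12:45-14:00, 14:15-14:30, 15:15-16:30.
Dmitri ∩ Kira ∩ Oona ∩ Oliver: 09:15-10:45, 12:45-14:00, 14:15-14:30, 15:15-15:30.
Dmitri ∩ Kira ∩ Oona ∩ Oliver ∩ Uma: 09:15-10:45, 12:45-13:45.
Dmitri ∩ Kira ∩ Oona ∩ Oliver ∩ Uma ∩ Jonas: 09:15-10:45, 12:45-13:45.
Those are the intersection windows.
Summing the common windows: 90 + 60 = 150 minutes.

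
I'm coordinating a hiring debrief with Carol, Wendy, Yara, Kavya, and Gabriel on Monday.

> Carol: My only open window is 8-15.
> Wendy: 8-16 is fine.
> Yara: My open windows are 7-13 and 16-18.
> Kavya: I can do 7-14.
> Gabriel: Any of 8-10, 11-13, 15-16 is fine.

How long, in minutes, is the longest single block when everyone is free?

120

Carol ∩ Wendy: 08:00-15:00.
Carol ∩ Wendy ∩ Yara: 08:00-13:00.
Carol ∩ Wendy ∩ Yara ∩ Kavya: 08:00-13:00.
Carol ∩ Wendy ∩ Yara ∩ Kavya ∩ Gabriel: 08:00-10:00, 11:00-13:00.
Those are the intersection windows.
The longest is 08:00-10:00 at 120 minutes.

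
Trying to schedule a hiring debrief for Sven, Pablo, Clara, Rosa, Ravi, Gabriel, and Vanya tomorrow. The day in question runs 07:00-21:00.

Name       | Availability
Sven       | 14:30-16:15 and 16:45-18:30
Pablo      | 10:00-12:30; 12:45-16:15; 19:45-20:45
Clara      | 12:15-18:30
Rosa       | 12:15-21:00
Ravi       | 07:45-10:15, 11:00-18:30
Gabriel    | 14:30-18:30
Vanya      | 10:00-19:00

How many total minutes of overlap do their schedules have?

Sven ∩ Pablo: 14:30-16:15.
Sven ∩ Pablo ∩ Clara: 14:30-16:15.
Sven ∩ Pablo ∩ Clara ∩ Rosa: 14:30-16:15.
Sven ∩ Pablo ∩ Clara ∩ Rosa ∩ Ravi: 14:30-16:15.
Sven ∩ Pablo ∩ Clara ∩ Rosa ∩ Ravi ∩ Gabriel: 14:30-16:15.
Sven ∩ Pablo ∩ Clara ∩ Rosa ∩ Ravi ∩ Gabriel ∩ Vanya: 14:30-16:15.
So the common availability across everyone is 14:30-16:15.
That's a single block of 105 minutes.

105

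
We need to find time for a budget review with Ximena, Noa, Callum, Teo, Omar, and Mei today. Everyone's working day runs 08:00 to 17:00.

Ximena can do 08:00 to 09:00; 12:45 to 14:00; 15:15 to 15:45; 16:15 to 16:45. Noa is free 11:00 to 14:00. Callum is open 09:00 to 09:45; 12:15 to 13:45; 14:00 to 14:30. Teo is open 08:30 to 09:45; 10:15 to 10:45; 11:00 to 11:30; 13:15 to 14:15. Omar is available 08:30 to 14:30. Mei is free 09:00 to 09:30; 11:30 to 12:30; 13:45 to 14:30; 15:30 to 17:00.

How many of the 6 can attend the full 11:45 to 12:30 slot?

3

Noa, Omar, and Mei can make the full 11:45-12:30 slot — that's 3.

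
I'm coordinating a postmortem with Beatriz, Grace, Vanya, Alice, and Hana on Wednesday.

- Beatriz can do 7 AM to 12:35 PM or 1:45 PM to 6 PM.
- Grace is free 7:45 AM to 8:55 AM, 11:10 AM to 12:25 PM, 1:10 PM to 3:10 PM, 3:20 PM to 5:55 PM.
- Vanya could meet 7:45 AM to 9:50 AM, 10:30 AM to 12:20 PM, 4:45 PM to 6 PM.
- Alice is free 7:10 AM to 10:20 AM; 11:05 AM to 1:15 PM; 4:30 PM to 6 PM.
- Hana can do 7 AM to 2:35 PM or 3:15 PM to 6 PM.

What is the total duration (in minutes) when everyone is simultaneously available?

210

Beatriz ∩ Grace: 07:45-08:55, 11:10-12:25, 13:45-15:10, 15:20-17:55.
Beatriz ∩ Grace ∩ Vanya: 07:45-08:55, 11:10-12:20, 16:45-17:55.
Beatriz ∩ Grace ∩ Vanya ∩ Alice: 07:45-08:55, 11:10-12:20, 16:45-17:55.
Beatriz ∩ Grace ∩ Vanya ∩ Alice ∩ Hana: 07:45-08:55, 11:10-12:20, 16:45-17:55.
So the common availability across everyone is 07:45-08:55, 11:10-12:20, 16:45-17:55.
Summing the common windows: 70 + 70 + 70 = 210 minutes.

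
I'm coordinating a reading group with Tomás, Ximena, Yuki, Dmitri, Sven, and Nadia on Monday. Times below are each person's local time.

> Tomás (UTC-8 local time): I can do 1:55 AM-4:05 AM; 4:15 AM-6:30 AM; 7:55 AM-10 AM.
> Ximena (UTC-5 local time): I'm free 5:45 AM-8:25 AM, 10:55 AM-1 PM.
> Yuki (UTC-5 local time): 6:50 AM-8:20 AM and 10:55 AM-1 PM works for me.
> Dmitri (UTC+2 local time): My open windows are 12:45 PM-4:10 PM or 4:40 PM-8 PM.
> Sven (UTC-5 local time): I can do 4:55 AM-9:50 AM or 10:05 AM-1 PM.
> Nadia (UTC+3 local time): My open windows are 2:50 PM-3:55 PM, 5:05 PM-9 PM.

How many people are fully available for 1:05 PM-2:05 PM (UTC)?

Tomás in UTC: 09:55-12:05, 12:15-14:30, 15:55-18:00 (add 8h to convert from UTC-8).
Ximena in UTC: 10:45-13:25, 15:55-18:00 (add 5h to convert from UTC-5).
Yuki in UTC: 11:50-13:20, 15:55-18:00 (add 5h to convert from UTC-5).
Dmitri in UTC: 10:45-14:10, 14:40-18:00 (subtract 2h to convert from UTC+2).
Sven in UTC: 09:55-14:50, 15:05-18:00 (add 5h to convert from UTC-5).
Nadia in UTC: 11:50-12:55, 14:05-18:00 (subtract 3h to convert from UTC+3).
Tomás, Dmitri, and Sven can make the full 13:05-14:05 slot — that's 3.

3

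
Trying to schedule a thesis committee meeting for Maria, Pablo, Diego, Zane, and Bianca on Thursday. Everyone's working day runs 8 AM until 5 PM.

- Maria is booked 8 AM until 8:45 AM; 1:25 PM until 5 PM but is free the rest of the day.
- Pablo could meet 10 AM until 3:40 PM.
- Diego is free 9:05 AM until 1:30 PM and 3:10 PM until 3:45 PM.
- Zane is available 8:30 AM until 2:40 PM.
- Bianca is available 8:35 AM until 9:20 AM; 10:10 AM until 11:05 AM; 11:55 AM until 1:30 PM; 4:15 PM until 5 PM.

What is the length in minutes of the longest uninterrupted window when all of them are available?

90

Maria free: 08:45-13:25 (invert busy blocks within the working day).
Pablo free: 10:00-15:40.
Diego free: 09:05-13:30, 15:10-15:45.
Zane free: 08:30-14:40.
Bianca free: 08:35-09:20, 10:10-11:05, 11:55-13:30, 16:15-17:00.
Maria ∩ Pablo: 10:00-13:25.
Maria ∩ Pablo ∩ Diego: 10:00-13:25.
Maria ∩ Pablo ∩ Diego ∩ Zane: 10:00-13:25.
Maria ∩ Pablo ∩ Diego ∩ Zane ∩ Bianca: 10:10-11:05, 11:55-13:25.
Those are the intersection windows.
The longest is 11:55-13:25 at 90 minutes.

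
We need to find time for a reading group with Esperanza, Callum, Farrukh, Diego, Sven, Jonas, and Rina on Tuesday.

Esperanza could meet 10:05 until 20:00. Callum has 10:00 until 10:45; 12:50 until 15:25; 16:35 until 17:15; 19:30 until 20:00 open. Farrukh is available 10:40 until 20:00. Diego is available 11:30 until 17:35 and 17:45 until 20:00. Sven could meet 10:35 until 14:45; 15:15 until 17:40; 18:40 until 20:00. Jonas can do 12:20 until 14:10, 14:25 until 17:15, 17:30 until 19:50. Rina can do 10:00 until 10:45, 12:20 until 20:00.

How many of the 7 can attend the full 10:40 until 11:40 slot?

3

Esperanza, Farrukh, and Sven can make the full 10:40-11:40 slot — that's 3.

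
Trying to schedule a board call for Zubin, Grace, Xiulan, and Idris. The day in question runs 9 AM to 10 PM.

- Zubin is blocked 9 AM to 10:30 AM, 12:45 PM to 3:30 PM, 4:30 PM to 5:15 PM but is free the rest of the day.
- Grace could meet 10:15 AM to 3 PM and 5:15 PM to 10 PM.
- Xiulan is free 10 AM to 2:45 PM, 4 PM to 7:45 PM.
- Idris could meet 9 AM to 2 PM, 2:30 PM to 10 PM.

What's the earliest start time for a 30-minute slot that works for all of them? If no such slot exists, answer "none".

Zubin free: 10:30-12:45, 15:30-16:30, 17:15-22:00 (invert busy blocks within the working day).
Grace free: 10:15-15:00, 17:15-22:00.
Xiulan free: 10:00-14:45, 16:00-19:45.
Idris free: 09:00-14:00, 14:30-22:00.
Zubin ∩ Grace: 10:30-12:45, 17:15-22:00.
Zubin ∩ Grace ∩ Xiulan: 10:30-12:45, 17:15-19:45.
Zubin ∩ Grace ∩ Xiulan ∩ Idris: 10:30-12:45, 17:15-19:45.
The first common window of at least 30 minutes is 10:30-12:45, so the earliest start is 10:30.

10:30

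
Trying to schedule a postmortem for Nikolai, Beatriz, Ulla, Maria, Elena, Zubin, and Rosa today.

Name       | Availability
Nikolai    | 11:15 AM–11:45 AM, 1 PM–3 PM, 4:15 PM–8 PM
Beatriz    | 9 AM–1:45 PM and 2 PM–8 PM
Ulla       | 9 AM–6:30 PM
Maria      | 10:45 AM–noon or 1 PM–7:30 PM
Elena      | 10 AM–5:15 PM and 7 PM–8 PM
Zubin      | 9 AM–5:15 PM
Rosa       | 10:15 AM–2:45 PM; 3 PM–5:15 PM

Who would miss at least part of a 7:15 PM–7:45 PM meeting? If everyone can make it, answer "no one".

Maria, Rosa, Ulla, Zubin

Nikolai: free for 19:15-19:45. Beatriz: free for 19:15-19:45. Ulla: not fully free for 19:15-19:45. Maria: not fully free for 19:15-19:45. Elena: free for 19:15-19:45. Zubin: not fully free for 19:15-19:45. Rosa: not fully free for 19:15-19:45.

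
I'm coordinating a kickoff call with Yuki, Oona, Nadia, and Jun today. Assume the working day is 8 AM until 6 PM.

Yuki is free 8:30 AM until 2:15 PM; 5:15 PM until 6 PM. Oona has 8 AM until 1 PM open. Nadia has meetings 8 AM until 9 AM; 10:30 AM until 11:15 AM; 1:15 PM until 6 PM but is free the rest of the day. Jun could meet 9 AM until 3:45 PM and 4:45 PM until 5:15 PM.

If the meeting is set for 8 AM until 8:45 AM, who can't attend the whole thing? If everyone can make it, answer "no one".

Yuki free: 08:30-14:15, 17:15-18:00.
Oona free: 08:00-13:00.
Nadia free: 09:00-10:30, 11:15-13:15 (invert busy blocks within the working day).
Jun free: 09:00-15:45, 16:45-17:15.
Yuki: not fully free for 08:00-08:45. Oona: free for 08:00-08:45. Nadia: not fully free for 08:00-08:45. Jun: not fully free for 08:00-08:45.

Jun, Nadia, Yuki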